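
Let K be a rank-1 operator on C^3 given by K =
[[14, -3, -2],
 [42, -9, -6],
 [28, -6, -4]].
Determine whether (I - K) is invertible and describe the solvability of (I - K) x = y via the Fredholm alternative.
(I - K) is singular (det(I - K) = 0, i.e. 1 ∈ sigma(K)). (I - K) x = y is solvable iff y ⊥ ker((I - K)^*) = span{(14, -3, -2)}, i.e. iff 14y_1 - 3y_2 - 2y_3 = 0. When solvable, the solutions are x = y + c·(1, 3, 2), c arbitrary (ker(I - K) = span{(1, 3, 2)}, dimension 1).

K has rank 1, so it is an outer product K = u v^T: every row of K is a multiple of one row vector. Reading off the entries, u = (1, 3, 2) and v = (14, -3, -2) (row i of K equals u_i·v^T). A rank-one matrix u v^T satisfies K u = u (v·u) and kills the (2)-dimensional subspace v^⊥, so its characteristic polynomial is lambda^2 (lambda - v·u) with v·u = tr K = 1. Hence the eigenvalues of I - K are 1 (multiplicity 2) and 1 - (1) = 0, so det(I - K) = 0. (Direct check: I - K =
[[-13, 3, 2],
 [-42, 10, 6],
 [-28, 6, 5]]
has determinant 0.) So 1 is an eigenvalue of K and (I - K) is not invertible. The finite-dimensional Fredholm alternative says: either (I - K) is invertible, or ker(I - K) ≠ {0} and then range(I - K) = ker((I - K)^*)^⊥, with dim ker(I - K) = dim ker((I - K)^*). We are in the second case, so we need both kernels. Kernel of I - K: (I - K) u = u - u (v·u) = u - u = 0, so ker(I - K) = span{u} = span{(1, 3, 2)} (it is exactly 1-dimensional because rank(I - K) = 2). Kernel of the adjoint: K is real, so (I - K)^* = I - K^T = I - v u^T, and (I - v u^T) v = v - v (u·v) = 0; hence ker((I - K)^*) = span{v} = span{(14, -3, -2)}. Therefore (I - K) x = y is solvable iff <y, v> = 0, i.e. iff 14y_1 - 3y_2 - 2y_3 = 0. When this holds, K y = u (v·y) = 0, so (I - K) y = y and x = y is a particular solution; the full solution set is the line x = y + c·u = y + c·(1, 3, 2), c ∈ C.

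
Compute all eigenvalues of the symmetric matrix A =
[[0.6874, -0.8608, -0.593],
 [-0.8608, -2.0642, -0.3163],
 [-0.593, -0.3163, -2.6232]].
sigma(A) ≈ {-3, -2, 1}

A is real symmetric, so its spectrum consists of real eigenvalues. Expanding the characteristic polynomial of the displayed matrix gives
  det(λ I - A) = p(λ) = λ^3 + (4)λ^2 + (1)λ + (-6).
Solving p(λ) = 0 yields eigenvalues ≈ -3, -2, 1. (A is shown rounded to 4 decimals, so these recover the underlying integer eigenvalues to within that precision.)
Verification: the trace of A = -4 equals the sum of eigenvalues -4, and det(A) ≈ 6.0001 matches the eigenvalue product 6.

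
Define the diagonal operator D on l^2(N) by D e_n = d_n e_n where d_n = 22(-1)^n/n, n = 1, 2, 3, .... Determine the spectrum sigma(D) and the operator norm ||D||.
sigma(D) = {22(-1)^n/n : n ≥ 1} ∪ {0}; ||D|| = 22

A bounded diagonal operator on l^2 with diagonal entries d_n has spectrum equal to the closure of {d_n : n ≥ 1}: every d_n is an eigenvalue (with eigenvector e_n), so {d_n} ⊂ sigma(D); the spectrum is closed, so its closure is too; and for lambda not in the closure, (D - lambda I) has bounded inverse (the diagonal entries 1/(d_n - lambda) are bounded). For our sequence d_n = 22(-1)^n/n, n = 1, 2, 3, ...:
  - {d_n} = {22(-1)^n/n : n ≥ 1}; the only limit point is 0
  - closure = {22(-1)^n/n : n ≥ 1} ∪ {0}
For the norm: a diagonal operator has ||D|| = sup_n |d_n|. Here |d_n| = 22/n is decreasing, so sup_n |d_n| = |d_1| = 22. So ||D|| = 22.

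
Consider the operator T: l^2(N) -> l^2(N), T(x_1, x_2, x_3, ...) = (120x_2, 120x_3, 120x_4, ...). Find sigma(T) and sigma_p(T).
sigma(T) = closed disk {z in C : |z| ≤ 120}; sigma_p(T) = open disk {z in C : |z| < 120}

Note T = 120·V where V is the unit left shift (V x)_k = x_{k+1}; so sigma(T) = 120·sigma(V) and ||T|| = 120||V||. ||T x||^2 = 14400sum_{k≥2} |x_k|^2 ≤ 14400||x||^2, with equality on {x : x_1 = 0}, so ||T|| = 120. For any lambda with |lambda| < 120, set r = lambda/120 (|r| < 1); the vector x = (1, r, r^2, ...) is in l^2 and satisfies T x = 120(r, r^2, ...) = lambda x, so lambda is an eigenvalue. On the boundary |lambda| = 120 the geometric series diverges, so no l^2 eigenvector exists, but these lambda lie in the approximate point spectrum. Hence sigma(T) is the closed disk of radius 120 and sigma_p(T) is the open disk.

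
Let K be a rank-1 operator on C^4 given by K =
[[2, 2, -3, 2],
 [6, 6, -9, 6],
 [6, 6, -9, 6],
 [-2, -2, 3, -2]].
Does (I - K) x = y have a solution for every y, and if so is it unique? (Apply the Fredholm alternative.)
(I - K) is invertible (det(I - K) = 4 ≠ 0), so for every y in C^4 the equation (I - K) x = y has a unique solution.

K has rank 1, so it is an outer product K = u v^T: every row of K is a multiple of one row vector. Reading off the entries, u = (-1, -3, -3, 1) and v = (-2, -2, 3, -2) (row i of K equals u_i·v^T). A rank-one matrix u v^T satisfies K u = u (v·u) and kills the (3)-dimensional subspace v^⊥, so its characteristic polynomial is lambda^3 (lambda - v·u) with v·u = tr K = -3. Hence the eigenvalues of I - K are 1 (multiplicity 3) and 1 - (-3) = 4, so det(I - K) = 4. (Direct check: I - K =
[[-1, -2, 3, -2],
 [-6, -5, 9, -6],
 [-6, -6, 10, -6],
 [2, 2, -3, 3]]
has determinant 4.) The finite-dimensional Fredholm alternative says: either (I - K) is invertible, or ker(I - K) ≠ {0} and then range(I - K) = ker((I - K)^*)^⊥, with dim ker(I - K) = dim ker((I - K)^*). Since det(I - K) ≠ 0, 1 is not an eigenvalue of K and ker(I - K) = {0}, so we are in the first case: for every y there is a unique x = (I - K)^(-1) y. Explicitly, by the Sherman–Morrison formula, (I - u v^T)^(-1) = I + u v^T/(1 - v·u), i.e. (I - K)^(-1) = I + K/(4).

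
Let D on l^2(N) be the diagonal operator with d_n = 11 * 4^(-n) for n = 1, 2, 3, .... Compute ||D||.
||D|| = 11/4 (attained at n = 1)

For D diagonal, ||D|| = sup_n |d_n|. The sequence d_n = 11 * 4^(-n) is positive and strictly decreasing (ratio 4^(-1) < 1), so the supremum is d_1 = 11/4. Hence ||D|| = 11/4.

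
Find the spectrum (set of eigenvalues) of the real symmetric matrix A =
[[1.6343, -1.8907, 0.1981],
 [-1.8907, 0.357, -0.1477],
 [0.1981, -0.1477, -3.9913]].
sigma(A) ≈ {-4, -1, 3}

A is real symmetric, so its spectrum consists of real eigenvalues. Expanding the characteristic polynomial of the displayed matrix gives
  det(λ I - A) = p(λ) = λ^3 + (2)λ^2 + (-11)λ + (-12).
Solving p(λ) = 0 yields eigenvalues ≈ -4, -1, 3. (A is shown rounded to 4 decimals, so these recover the underlying integer eigenvalues to within that precision.)
Verification: the trace of A = -2 equals the sum of eigenvalues -2, and det(A) ≈ 12.0002 matches the eigenvalue product 12.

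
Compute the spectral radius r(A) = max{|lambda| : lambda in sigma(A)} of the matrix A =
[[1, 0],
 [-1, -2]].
r(A) = 2

The eigenvalues of A are the roots of its characteristic polynomial. With M = A (coefficients from the trace and determinant):
  p(λ) = det(λ I - M) = λ^2 + λ - 2.
For λ^2 + λ - 2 the discriminant is 9. It is a perfect square (3^2), so the roots are rational: λ = (-1 ± 3)/2 = 1, -2.
Thus the eigenvalues (to 4 decimals) are 1 (modulus 1); -2 (modulus 2). The spectral radius is the largest modulus: r(A) = 2. (Cross-check: r(A) ≤ ||A||_2 ≈ 2.2882; equality holds whenever A is normal, though it can also hold for some non-normal A.)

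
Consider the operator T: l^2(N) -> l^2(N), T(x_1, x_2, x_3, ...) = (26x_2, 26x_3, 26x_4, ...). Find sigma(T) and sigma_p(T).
sigma(T) = closed disk {z in C : |z| ≤ 26}; sigma_p(T) = open disk {z in C : |z| < 26}

Note T = 26·V where V is the unit left shift (V x)_k = x_{k+1}; so sigma(T) = 26·sigma(V) and ||T|| = 26||V||. ||T x||^2 = 676sum_{k≥2} |x_k|^2 ≤ 676||x||^2, with equality on {x : x_1 = 0}, so ||T|| = 26. For any lambda with |lambda| < 26, set r = lambda/26 (|r| < 1); the vector x = (1, r, r^2, ...) is in l^2 and satisfies T x = 26(r, r^2, ...) = lambda x, so lambda is an eigenvalue. On the boundary |lambda| = 26 the geometric series diverges, so no l^2 eigenvector exists, but these lambda lie in the approximate point spectrum. Hence sigma(T) is the closed disk of radius 26 and sigma_p(T) is the open disk.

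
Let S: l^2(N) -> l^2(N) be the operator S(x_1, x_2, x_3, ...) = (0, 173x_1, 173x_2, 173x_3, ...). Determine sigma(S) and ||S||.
sigma(S) = closed disk {z in C : |z| ≤ 173}; ||S|| = 173

Note S = 173·U where U is the unit right shift (U x)_k = x_{k-1} (with x_0 := 0); so ||S|| = 173||U|| and sigma(S) = 173·sigma(U). ||S x||^2 = sum_{k≥1} |173x_k|^2 = 29929||x||^2, so ||S|| = 173 and sigma(S) ⊂ {|z| ≤ 173}. For any |lambda| < 173, the equation (S - lambda I) x = 0 forces x_1 = 0, then 173x_k = lambda x_{k+1} ⇒ x = 0, so S has no eigenvalues. But (S - lambda I) is not surjective for |lambda| < 173: solving (S - lambda I) x = e_1 would require x_n proportional to (lambda/173)^(-n), which is not in l^2. So every |lambda| < 173 lies in the residual spectrum. The boundary |lambda| = 173 is in the approximate point spectrum (the spectrum is closed). Hence sigma(S) is the closed disk of radius 173.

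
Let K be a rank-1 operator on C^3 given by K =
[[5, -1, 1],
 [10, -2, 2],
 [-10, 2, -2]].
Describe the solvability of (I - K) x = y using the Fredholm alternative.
(I - K) is singular (det(I - K) = 0, i.e. 1 ∈ sigma(K)). (I - K) x = y is solvable iff y ⊥ ker((I - K)^*) = span{(5, -1, 1)}, i.e. iff 5y_1 - y_2 + y_3 = 0. When solvable, the solutions are x = y + c·(1, 2, -2), c arbitrary (ker(I - K) = span{(1, 2, -2)}, dimension 1).

K has rank 1, so it is an outer product K = u v^T: every row of K is a multiple of one row vector. Reading off the entries, u = (1, 2, -2) and v = (5, -1, 1) (row i of K equals u_i·v^T). A rank-one matrix u v^T satisfies K u = u (v·u) and kills the (2)-dimensional subspace v^⊥, so its characteristic polynomial is lambda^2 (lambda - v·u) with v·u = tr K = 1. Hence the eigenvalues of I - K are 1 (multiplicity 2) and 1 - (1) = 0, so det(I - K) = 0. (Direct check: I - K =
[[-4, 1, -1],
 [-10, 3, -2],
 [10, -2, 3]]
has determinant 0.) So 1 is an eigenvalue of K and (I - K) is not invertible. The finite-dimensional Fredholm alternative says: either (I - K) is invertible, or ker(I - K) ≠ {0} and then range(I - K) = ker((I - K)^*)^⊥, with dim ker(I - K) = dim ker((I - K)^*). We are in the second case, so we need both kernels. Kernel of I - K: (I - K) u = u - u (v·u) = u - u = 0, so ker(I - K) = span{u} = span{(1, 2, -2)} (it is exactly 1-dimensional because rank(I - K) = 2). Kernel of the adjoint: K is real, so (I - K)^* = I - K^T = I - v u^T, and (I - v u^T) v = v - v (u·v) = 0; hence ker((I - K)^*) = span{v} = span{(5, -1, 1)}. Therefore (I - K) x = y is solvable iff <y, v> = 0, i.e. iff 5y_1 - y_2 + y_3 = 0. When this holds, K y = u (v·y) = 0, so (I - K) y = y and x = y is a particular solution; the full solution set is the line x = y + c·u = y + c·(1, 2, -2), c ∈ C.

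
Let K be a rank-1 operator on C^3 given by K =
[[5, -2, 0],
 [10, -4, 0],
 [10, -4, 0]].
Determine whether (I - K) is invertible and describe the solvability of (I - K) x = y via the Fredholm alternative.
(I - K) is singular (det(I - K) = 0, i.e. 1 ∈ sigma(K)). (I - K) x = y is solvable iff y ⊥ ker((I - K)^*) = span{(5, -2, 0)}, i.e. iff 5y_1 - 2y_2 = 0. When solvable, the solutions are x = y + c·(1, 2, 2), c arbitrary (ker(I - K) = span{(1, 2, 2)}, dimension 1).

K has rank 1, so it is an outer product K = u v^T: every row of K is a multiple of one row vector. Reading off the entries, u = (1, 2, 2) and v = (5, -2, 0) (row i of K equals u_i·v^T). A rank-one matrix u v^T satisfies K u = u (v·u) and kills the (2)-dimensional subspace v^⊥, so its characteristic polynomial is lambda^2 (lambda - v·u) with v·u = tr K = 1. Hence the eigenvalues of I - K are 1 (multiplicity 2) and 1 - (1) = 0, so det(I - K) = 0. (Direct check: I - K =
[[-4, 2, 0],
 [-10, 5, 0],
 [-10, 4, 1]]
has determinant 0.) So 1 is an eigenvalue of K and (I - K) is not invertible. The finite-dimensional Fredholm alternative says: either (I - K) is invertible, or ker(I - K) ≠ {0} and then range(I - K) = ker((I - K)^*)^⊥, with dim ker(I - K) = dim ker((I - K)^*). We are in the second case, so we need both kernels. Kernel of I - K: (I - K) u = u - u (v·u) = u - u = 0, so ker(I - K) = span{u} = span{(1, 2, 2)} (it is exactly 1-dimensional because rank(I - K) = 2). Kernel of the adjoint: K is real, so (I - K)^* = I - K^T = I - v u^T, and (I - v u^T) v = v - v (u·v) = 0; hence ker((I - K)^*) = span{v} = span{(5, -2, 0)}. Therefore (I - K) x = y is solvable iff <y, v> = 0, i.e. iff 5y_1 - 2y_2 = 0. When this holds, K y = u (v·y) = 0, so (I - K) y = y and x = y is a particular solution; the full solution set is the line x = y + c·u = y + c·(1, 2, 2), c ∈ C.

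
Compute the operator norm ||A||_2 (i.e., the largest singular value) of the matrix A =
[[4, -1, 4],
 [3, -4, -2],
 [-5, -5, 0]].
||A||_2 ≈ 7.6645 (= sqrt(largest eigenvalue of A^T A))

||A||_2 = sigma_max(A) = sqrt(lambda_max(A^T A)). Form the symmetric matrix M = A^T A =
[[50, 9, 10],
 [9, 42, 4],
 [10, 4, 20]].
Its characteristic polynomial (trace, sum of principal 2x2 minors, determinant of M give the coefficients) is
  p(λ) = det(λ I - M) = λ^3 - 112λ^2 + 3743λ - 36100.
No integer candidate from the rational root theorem (±divisors of 36100) is a root, so the roots are irrational. The cubic discriminant is Δ = 331884628 > 0, so there are three distinct real roots. p(16) = -788 and p(17) = 76 have opposite signs, so a root lies in (16, 17); Newton's method refines it to λ ≈ 16.9059. p(36) = 152 and p(37) = -284 have opposite signs, so a root lies in (36, 37); Newton's method refines it to λ ≈ 36.35. p(58) = -662 and p(59) = 244 have opposite signs, so a root lies in (58, 59); Newton's method refines it to λ ≈ 58.7441. Check (Vieta): the three roots sum to 112, matching tr M = 112.
So the eigenvalues of A^T A are ≈ 16.9059, 36.35, 58.7441 (all ≥ 0, as they must be for A^T A). The largest is λ_max ≈ 58.7441, hence ||A||_2 = sqrt(λ_max) ≈ 7.6645.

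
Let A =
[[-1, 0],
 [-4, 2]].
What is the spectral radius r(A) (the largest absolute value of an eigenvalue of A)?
r(A) = 2

The eigenvalues of A are the roots of its characteristic polynomial. With M = A (coefficients from the trace and determinant):
  p(λ) = det(λ I - M) = λ^2 - λ - 2.
For λ^2 - λ - 2 the discriminant is 9. It is a perfect square (3^2), so the roots are rational: λ = (1 ± 3)/2 = 2, -1.
Thus the eigenvalues (to 4 decimals) are 2 (modulus 2); -1 (modulus 1). The spectral radius is the largest modulus: r(A) = 2. (Cross-check: r(A) ≤ ||A||_2 ≈ 4.5616; equality holds whenever A is normal, though it can also hold for some non-normal A.)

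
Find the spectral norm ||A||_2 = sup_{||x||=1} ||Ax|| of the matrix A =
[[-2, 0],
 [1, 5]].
||A||_2 = sqrt((30 + sqrt(500))/2) ≈ 5.1167 (= sqrt(largest eigenvalue of A^T A))

||A||_2 = sigma_max(A) = sqrt(lambda_max(A^T A)). Form the symmetric matrix M = A^T A =
[[5, 5],
 [5, 25]].
Its characteristic polynomial (trace, determinant of M give the coefficients) is
  p(λ) = det(λ I - M) = λ^2 - 30λ + 100.
For λ^2 - 30λ + 100 the discriminant is 500. It is nonnegative but not a perfect square, so the roots are real and irrational: λ = (30 ± sqrt(500))/2 ≈ 26.1803, 3.8197.
So the eigenvalues of A^T A are ≈ 3.8197, 26.1803 (all ≥ 0, as they must be for A^T A). The largest is λ_max = (30 + sqrt(500))/2 ≈ 26.1803, hence ||A||_2 = sqrt(λ_max) = sqrt((30 + sqrt(500))/2) ≈ 5.1167.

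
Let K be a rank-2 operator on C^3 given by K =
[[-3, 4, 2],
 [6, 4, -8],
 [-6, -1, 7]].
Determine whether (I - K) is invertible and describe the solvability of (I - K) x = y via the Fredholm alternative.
(I - K) is invertible (det(I - K) = -32 ≠ 0), so for every y in C^3 the equation (I - K) x = y has a unique solution.

K has rank 2 and factors as K = U V^T = u1 v1^T + u2 v2^T with u1 = (1, 2, -1), v1 = (0, 3, -1), u2 = (1, -2, 2), v2 = (-3, 1, 3) (multiplying out reproduces the displayed K). The nonzero eigenvalues of U V^T coincide with those of the 2 x 2 matrix G = V^T U = [[v1·u1, v1·u2], [v2·u1, v2·u2]] = [[7, -8], [-4, 1]], and by the Sylvester determinant identity det(I_3 - U V^T) = det(I_2 - V^T U) = det([[-6, 8], [4, 0]]) = (-6)(0) - (8)(4) = -32. (Direct check: I - K =
[[4, -4, -2],
 [-6, -3, 8],
 [6, 1, -6]]
has determinant -32.) The finite-dimensional Fredholm alternative says: either (I - K) is invertible, or ker(I - K) ≠ {0} and then range(I - K) = ker((I - K)^*)^⊥, with dim ker(I - K) = dim ker((I - K)^*). Since det(I - K) ≠ 0, 1 is not an eigenvalue of K and ker(I - K) = {0}, so we are in the first case: for every y there is a unique x = (I - K)^(-1) y. (Explicitly, by the Woodbury identity, (I - U V^T)^(-1) = I + U (I_2 - G)^(-1) V^T.)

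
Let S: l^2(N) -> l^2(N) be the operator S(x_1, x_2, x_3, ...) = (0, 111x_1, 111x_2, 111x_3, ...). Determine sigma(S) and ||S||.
sigma(S) = closed disk {z in C : |z| ≤ 111}; ||S|| = 111

Note S = 111·U where U is the unit right shift (U x)_k = x_{k-1} (with x_0 := 0); so ||S|| = 111||U|| and sigma(S) = 111·sigma(U). ||S x||^2 = sum_{k≥1} |111x_k|^2 = 12321||x||^2, so ||S|| = 111 and sigma(S) ⊂ {|z| ≤ 111}. For any |lambda| < 111, the equation (S - lambda I) x = 0 forces x_1 = 0, then 111x_k = lambda x_{k+1} ⇒ x = 0, so S has no eigenvalues. But (S - lambda I) is not surjective for |lambda| < 111: solving (S - lambda I) x = e_1 would require x_n proportional to (lambda/111)^(-n), which is not in l^2. So every |lambda| < 111 lies in the residual spectrum. The boundary |lambda| = 111 is in the approximate point spectrum (the spectrum is closed). Hence sigma(S) is the closed disk of radius 111.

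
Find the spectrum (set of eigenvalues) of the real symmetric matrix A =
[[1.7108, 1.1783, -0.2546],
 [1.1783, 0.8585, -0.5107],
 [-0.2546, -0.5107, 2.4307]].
sigma(A) ≈ {0, 2, 3}

A is real symmetric, so its spectrum consists of real eigenvalues. Expanding the characteristic polynomial of the displayed matrix gives
  det(λ I - A) = p(λ) = λ^3 + (-5)λ^2 + (6)λ + (0).
Solving p(λ) = 0 yields eigenvalues ≈ 0, 2, 3. (A is shown rounded to 4 decimals, so these recover the underlying integer eigenvalues to within that precision.)
Verification: the trace of A = 5 equals the sum of eigenvalues 5, and det(A) ≈ -0.0002 matches the eigenvalue product 0.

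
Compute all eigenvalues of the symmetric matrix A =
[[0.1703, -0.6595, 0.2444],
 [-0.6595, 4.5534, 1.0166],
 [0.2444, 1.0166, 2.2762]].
sigma(A) ≈ {0, 2, 5}

A is real symmetric, so its spectrum consists of real eigenvalues. Expanding the characteristic polynomial of the displayed matrix gives
  det(λ I - A) = p(λ) = λ^3 + (-7)λ^2 + (10)λ + (0).
Solving p(λ) = 0 yields eigenvalues ≈ 0, 2, 5. (A is shown rounded to 4 decimals, so these recover the underlying integer eigenvalues to within that precision.)
Verification: the trace of A = 7 equals the sum of eigenvalues 7, and det(A) ≈ -0.0006 matches the eigenvalue product 0.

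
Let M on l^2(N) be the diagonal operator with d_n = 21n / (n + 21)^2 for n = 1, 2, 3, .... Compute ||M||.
||M|| = 1/4 (attained at n = 21)

For M diagonal, ||M|| = sup_n |d_n|. Treat f(x) = 21x / (x + 21)^2 for real x > 0. By the quotient rule, f'(x) = 21(21 - x)/(x + 21)^3, which is positive for x < 21 and negative for x > 21. So f has a unique maximum at x = 21, and since 21 is a positive integer, the supremum over n ≥ 1 is attained at n = 21: d_21 = 21·21/(21 + 21)^2 = 21·21/1764 = 1/4. Hence ||M|| = 1/4.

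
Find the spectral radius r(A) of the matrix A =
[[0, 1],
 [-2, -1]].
r(A) = sqrt(2) ≈ 1.4142

The eigenvalues of A are the roots of its characteristic polynomial. With M = A (coefficients from the trace and determinant):
  p(λ) = det(λ I - M) = λ^2 + λ + 2.
For λ^2 + λ + 2 the discriminant is -7. It is negative, so the roots are the complex-conjugate pair λ = -1/2 ± (sqrt(7)/2) i ≈ -0.5 ± 1.3229i. For a conjugate pair the product of the roots equals the constant term, so |λ|^2 = 2 and |λ| = sqrt(2) ≈ 1.4142.
Thus the eigenvalues (to 4 decimals) are -0.5 ± 1.3229i (modulus 1.4142). The spectral radius is the largest modulus: r(A) = sqrt(2) ≈ 1.4142. (Cross-check: r(A) ≤ ||A||_2 ≈ 2.2882; equality holds whenever A is normal, though it can also hold for some non-normal A.)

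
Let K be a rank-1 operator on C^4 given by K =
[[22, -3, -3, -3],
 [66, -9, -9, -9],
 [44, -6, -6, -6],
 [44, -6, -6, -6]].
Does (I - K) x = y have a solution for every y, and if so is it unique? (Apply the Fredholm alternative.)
(I - K) is singular (det(I - K) = 0, i.e. 1 ∈ sigma(K)). (I - K) x = y is solvable iff y ⊥ ker((I - K)^*) = span{(22, -3, -3, -3)}, i.e. iff 22y_1 - 3y_2 - 3y_3 - 3y_4 = 0. When solvable, the solutions are x = y + c·(1, 3, 2, 2), c arbitrary (ker(I - K) = span{(1, 3, 2, 2)}, dimension 1).

K has rank 1, so it is an outer product K = u v^T: every row of K is a multiple of one row vector. Reading off the entries, u = (1, 3, 2, 2) and v = (22, -3, -3, -3) (row i of K equals u_i·v^T). A rank-one matrix u v^T satisfies K u = u (v·u) and kills the (3)-dimensional subspace v^⊥, so its characteristic polynomial is lambda^3 (lambda - v·u) with v·u = tr K = 1. Hence the eigenvalues of I - K are 1 (multiplicity 3) and 1 - (1) = 0, so det(I - K) = 0. (Direct check: I - K =
[[-21, 3, 3, 3],
 [-66, 10, 9, 9],
 [-44, 6, 7, 6],
 [-44, 6, 6, 7]]
has determinant 0.) So 1 is an eigenvalue of K and (I - K) is not invertible. The finite-dimensional Fredholm alternative says: either (I - K) is invertible, or ker(I - K) ≠ {0} and then range(I - K) = ker((I - K)^*)^⊥, with dim ker(I - K) = dim ker((I - K)^*). We are in the second case, so we need both kernels. Kernel of I - K: (I - K) u = u - u (v·u) = u - u = 0, so ker(I - K) = span{u} = span{(1, 3, 2, 2)} (it is exactly 1-dimensional because rank(I - K) = 3). Kernel of the adjoint: K is real, so (I - K)^* = I - K^T = I - v u^T, and (I - v u^T) v = v - v (u·v) = 0; hence ker((I - K)^*) = span{v} = span{(22, -3, -3, -3)}. Therefore (I - K) x = y is solvable iff <y, v> = 0, i.e. iff 22y_1 - 3y_2 - 3y_3 - 3y_4 = 0. When this holds, K y = u (v·y) = 0, so (I - K) y = y and x = y is a particular solution; the full solution set is the line x = y + c·u = y + c·(1, 3, 2, 2), c ∈ C.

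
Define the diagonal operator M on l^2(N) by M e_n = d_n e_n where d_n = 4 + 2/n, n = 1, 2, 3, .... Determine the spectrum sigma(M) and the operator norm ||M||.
sigma(M) = {4 + 2/n : n ≥ 1} ∪ {4}; ||M|| = 6

A bounded diagonal operator on l^2 with diagonal entries d_n has spectrum equal to the closure of {d_n : n ≥ 1}: every d_n is an eigenvalue (with eigenvector e_n), so {d_n} ⊂ sigma(M); the spectrum is closed, so its closure is too; and for lambda not in the closure, (M - lambda I) has bounded inverse (the diagonal entries 1/(d_n - lambda) are bounded). For our sequence d_n = 4 + 2/n, n = 1, 2, 3, ...:
  - {d_n} = {4 + 2/n : n ≥ 1}; the only limit point is 4
  - closure = {4 + 2/n : n ≥ 1} ∪ {4}
For the norm: a diagonal operator has ||M|| = sup_n |d_n|. Here d_n = 4 + 2/n is positive and decreasing, so sup_n |d_n| = d_1 = 4 + 2 = 6. So ||M|| = 6.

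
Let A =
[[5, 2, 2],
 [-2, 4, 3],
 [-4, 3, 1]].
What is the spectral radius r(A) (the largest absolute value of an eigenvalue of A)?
r(A) ≈ 6.2329

The eigenvalues of A are the roots of its characteristic polynomial. With M = A (coefficients from the trace, the sum of principal 2x2 minors, and det A):
  p(λ) = det(λ I - M) = λ^3 - 10λ^2 + 32λ + 25.
No integer candidate from the rational root theorem (±divisors of 25) is a root, so the roots are irrational. The cubic discriminant is Δ = -89547 < 0, so there is one real root and a complex-conjugate pair. p(-1) = -18 and p(0) = 25 have opposite signs, so a root lies in (-1, 0); Newton's method refines it to λ ≈ -0.6435. Dividing out (λ - (-0.6435)) leaves approximately λ^2 - 10.6435λ + 38.8492. For λ^2 - 10.6435λ + 38.8492 the discriminant is -42.1126. It is negative, so the remaining roots are the complex-conjugate pair λ ≈ 5.3218 ± 3.2447i. Their product equals the constant term, so |λ|^2 ≈ 38.8492 and |λ| ≈ 6.2329.
Thus the eigenvalues (to 4 decimals) are -0.6435 (modulus 0.6435); 5.3218 ± 3.2447i (modulus 6.2329). The spectral radius is the largest modulus: r(A) ≈ 6.2329. (Cross-check: r(A) ≤ ||A||_2 ≈ 7.228; equality holds whenever A is normal, though it can also hold for some non-normal A.)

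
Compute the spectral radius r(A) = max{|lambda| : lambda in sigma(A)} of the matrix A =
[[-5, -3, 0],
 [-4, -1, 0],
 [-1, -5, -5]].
r(A) = 7

The eigenvalues of A are the roots of its characteristic polynomial. With M = A (coefficients from the trace, the sum of principal 2x2 minors, and det A):
  p(λ) = det(λ I - M) = λ^3 + 11λ^2 + 23λ - 35.
By the rational root theorem any rational root is an integer divisor of 35. Testing λ = -7: p(-7) = -343 + 539 - 161 - 35 = 0, so λ = -7 is a root. Dividing out (λ + 7) leaves p(λ) = (λ + 7)(λ^2 + 4λ - 5). For λ^2 + 4λ - 5 the discriminant is 36. It is a perfect square (6^2), so the roots are rational: λ = (-4 ± 6)/2 = 1, -5.
Thus the eigenvalues (to 4 decimals) are 1 (modulus 1); -5 (modulus 5); -7 (modulus 7). The spectral radius is the largest modulus: r(A) = 7. (Cross-check: r(A) ≤ ||A||_2 ≈ 8.4964; equality holds whenever A is normal, though it can also hold for some non-normal A.)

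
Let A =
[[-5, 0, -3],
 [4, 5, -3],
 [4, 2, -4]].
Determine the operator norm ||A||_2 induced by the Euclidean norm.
||A||_2 ≈ 9.2323 (= sqrt(largest eigenvalue of A^T A))

||A||_2 = sigma_max(A) = sqrt(lambda_max(A^T A)). Form the symmetric matrix M = A^T A =
[[57, 28, -13],
 [28, 29, -23],
 [-13, -23, 34]].
Its characteristic polynomial (trace, sum of principal 2x2 minors, determinant of M give the coefficients) is
  p(λ) = det(λ I - M) = λ^3 - 120λ^2 + 3095λ - 11236.
No integer candidate from the rational root theorem (±divisors of 11236) is a root, so the roots are irrational. The cubic discriminant is Δ = 13392617908 > 0, so there are three distinct real roots. p(4) = -712 and p(5) = 1364 have opposite signs, so a root lies in (4, 5); Newton's method refines it to λ ≈ 4.3316. p(30) = 614 and p(31) = -820 have opposite signs, so a root lies in (30, 31); Newton's method refines it to λ ≈ 30.4331. p(85) = -1036 and p(86) = 3470 have opposite signs, so a root lies in (85, 86); Newton's method refines it to λ ≈ 85.2354. Check (Vieta): the three roots sum to 120, matching tr M = 120.
So the eigenvalues of A^T A are ≈ 4.3316, 30.4331, 85.2354 (all ≥ 0, as they must be for A^T A). The largest is λ_max ≈ 85.2354, hence ||A||_2 = sqrt(λ_max) ≈ 9.2323.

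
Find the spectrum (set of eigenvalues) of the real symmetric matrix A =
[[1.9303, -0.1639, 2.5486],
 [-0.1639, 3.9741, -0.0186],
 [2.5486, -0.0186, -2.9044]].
sigma(A) ≈ {-4, 3, 4}

A is real symmetric, so its spectrum consists of real eigenvalues. Expanding the characteristic polynomial of the displayed matrix gives
  det(λ I - A) = p(λ) = λ^3 + (-3)λ^2 + (-16)λ + (48).
Solving p(λ) = 0 yields eigenvalues ≈ -4, 3, 4. (A is shown rounded to 4 decimals, so these recover the underlying integer eigenvalues to within that precision.)
Verification: the trace of A = 3 equals the sum of eigenvalues 3, and det(A) ≈ -48.0006 matches the eigenvalue product -48.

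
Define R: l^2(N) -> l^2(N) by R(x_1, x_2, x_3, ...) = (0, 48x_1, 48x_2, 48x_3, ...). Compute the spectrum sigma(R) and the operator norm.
sigma(R) = closed disk {z in C : |z| ≤ 48}; ||R|| = 48

Note R = 48·U where U is the unit right shift (U x)_k = x_{k-1} (with x_0 := 0); so ||R|| = 48||U|| and sigma(R) = 48·sigma(U). ||R x||^2 = sum_{k≥1} |48x_k|^2 = 2304||x||^2, so ||R|| = 48 and sigma(R) ⊂ {|z| ≤ 48}. For any |lambda| < 48, the equation (R - lambda I) x = 0 forces x_1 = 0, then 48x_k = lambda x_{k+1} ⇒ x = 0, so R has no eigenvalues. But (R - lambda I) is not surjective for |lambda| < 48: solving (R - lambda I) x = e_1 would require x_n proportional to (lambda/48)^(-n), which is not in l^2. So every |lambda| < 48 lies in the residual spectrum. The boundary |lambda| = 48 is in the approximate point spectrum (the spectrum is closed). Hence sigma(R) is the closed disk of radius 48.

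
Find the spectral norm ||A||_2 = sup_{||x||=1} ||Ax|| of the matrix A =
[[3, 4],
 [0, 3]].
||A||_2 = sqrt((34 + sqrt(832))/2) ≈ 5.6056 (= sqrt(largest eigenvalue of A^T A))

||A||_2 = sigma_max(A) = sqrt(lambda_max(A^T A)). Form the symmetric matrix M = A^T A =
[[9, 12],
 [12, 25]].
Its characteristic polynomial (trace, determinant of M give the coefficients) is
  p(λ) = det(λ I - M) = λ^2 - 34λ + 81.
For λ^2 - 34λ + 81 the discriminant is 832. It is nonnegative but not a perfect square, so the roots are real and irrational: λ = (34 ± sqrt(832))/2 ≈ 31.4222, 2.5778.
So the eigenvalues of A^T A are ≈ 2.5778, 31.4222 (all ≥ 0, as they must be for A^T A). The largest is λ_max = (34 + sqrt(832))/2 ≈ 31.4222, hence ||A||_2 = sqrt(λ_max) = sqrt((34 + sqrt(832))/2) ≈ 5.6056.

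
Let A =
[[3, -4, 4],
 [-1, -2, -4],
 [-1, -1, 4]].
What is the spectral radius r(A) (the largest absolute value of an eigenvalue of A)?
r(A) ≈ 4.6544

The eigenvalues of A are the roots of its characteristic polynomial. With M = A (coefficients from the trace, the sum of principal 2x2 minors, and det A):
  p(λ) = det(λ I - M) = λ^3 - 5λ^2 - 6λ + 72.
No integer candidate from the rational root theorem (±divisors of 72) is a root, so the roots are irrational. The cubic discriminant is Δ = -63324 < 0, so there is one real root and a complex-conjugate pair. p(-4) = -48 and p(-3) = 18 have opposite signs, so a root lies in (-4, -3); Newton's method refines it to λ ≈ -3.3235. Dividing out (λ - (-3.3235)) leaves approximately λ^2 - 8.3235λ + 21.6636. For λ^2 - 8.3235λ + 21.6636 the discriminant is -17.3732. It is negative, so the remaining roots are the complex-conjugate pair λ ≈ 4.1618 ± 2.0841i. Their product equals the constant term, so |λ|^2 ≈ 21.6636 and |λ| ≈ 4.6544.
Thus the eigenvalues (to 4 decimals) are -3.3235 (modulus 3.3235); 4.1618 ± 2.0841i (modulus 4.6544). The spectral radius is the largest modulus: r(A) ≈ 4.6544. (Cross-check: r(A) ≤ ||A||_2 ≈ 7.5572; equality holds whenever A is normal, though it can also hold for some non-normal A.)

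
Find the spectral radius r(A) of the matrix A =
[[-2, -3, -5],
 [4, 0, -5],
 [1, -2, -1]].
r(A) ≈ 4.8864

The eigenvalues of A are the roots of its characteristic polynomial. With M = A (coefficients from the trace, the sum of principal 2x2 minors, and det A):
  p(λ) = det(λ I - M) = λ^3 + 3λ^2 + 9λ - 63.
No integer candidate from the rational root theorem (±divisors of 63) is a root, so the roots are irrational. The cubic discriminant is Δ = -133164 < 0, so there is one real root and a complex-conjugate pair. p(2) = -25 and p(3) = 18 have opposite signs, so a root lies in (2, 3); Newton's method refines it to λ ≈ 2.6385. Dividing out (λ - (2.6385)) leaves approximately λ^2 + 5.6385λ + 23.8772. For λ^2 + 5.6385λ + 23.8772 the discriminant is -63.7161. It is negative, so the remaining roots are the complex-conjugate pair λ ≈ -2.8193 ± 3.9911i. Their product equals the constant term, so |λ|^2 ≈ 23.8772 and |λ| ≈ 4.8864.
Thus the eigenvalues (to 4 decimals) are 2.6385 (modulus 2.6385); -2.8193 ± 3.9911i (modulus 4.8864). The spectral radius is the largest modulus: r(A) ≈ 4.8864. (Cross-check: r(A) ≤ ||A||_2 ≈ 7.7191; equality holds whenever A is normal, though it can also hold for some non-normal A.)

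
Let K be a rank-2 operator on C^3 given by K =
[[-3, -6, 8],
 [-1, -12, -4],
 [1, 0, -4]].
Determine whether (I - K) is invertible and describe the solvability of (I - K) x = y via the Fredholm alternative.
(I - K) is invertible (det(I - K) = 102 ≠ 0), so for every y in C^3 the equation (I - K) x = y has a unique solution.

K has rank 2 and factors as K = U V^T = u1 v1^T + u2 v2^T with u1 = (-3, -1, 1), v1 = (1, 3, -2), u2 = (-1, 3, 1), v2 = (0, -3, -2) (multiplying out reproduces the displayed K). The nonzero eigenvalues of U V^T coincide with those of the 2 x 2 matrix G = V^T U = [[v1·u1, v1·u2], [v2·u1, v2·u2]] = [[-8, 6], [1, -11]], and by the Sylvester determinant identity det(I_3 - U V^T) = det(I_2 - V^T U) = det([[9, -6], [-1, 12]]) = (9)(12) - (-6)(-1) = 102. (Direct check: I - K =
[[4, 6, -8],
 [1, 13, 4],
 [-1, 0, 5]]
has determinant 102.) The finite-dimensional Fredholm alternative says: either (I - K) is invertible, or ker(I - K) ≠ {0} and then range(I - K) = ker((I - K)^*)^⊥, with dim ker(I - K) = dim ker((I - K)^*). Since det(I - K) ≠ 0, 1 is not an eigenvalue of K and ker(I - K) = {0}, so we are in the first case: for every y there is a unique x = (I - K)^(-1) y. (Explicitly, by the Woodbury identity, (I - U V^T)^(-1) = I + U (I_2 - G)^(-1) V^T.)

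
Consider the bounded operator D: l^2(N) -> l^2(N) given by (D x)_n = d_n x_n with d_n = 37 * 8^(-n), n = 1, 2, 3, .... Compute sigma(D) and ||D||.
sigma(D) = {37 * 8^(-n) : n ≥ 1} ∪ {0}; ||D|| = 37/8

A bounded diagonal operator on l^2 with diagonal entries d_n has spectrum equal to the closure of {d_n : n ≥ 1}: every d_n is an eigenvalue (with eigenvector e_n), so {d_n} ⊂ sigma(D); the spectrum is closed, so its closure is too; and for lambda not in the closure, (D - lambda I) has bounded inverse (the diagonal entries 1/(d_n - lambda) are bounded). For our sequence d_n = 37 * 8^(-n), n = 1, 2, 3, ...:
  - {d_n} = {37 * 8^(-n) : n ≥ 1}; the only limit point is 0
  - closure = {37 * 8^(-n) : n ≥ 1} ∪ {0}
For the norm: a diagonal operator has ||D|| = sup_n |d_n|. Here d_n = 37 * 8^(-n) is positive and decreasing, so sup_n |d_n| = d_1 = 37/8. So ||D|| = 37/8.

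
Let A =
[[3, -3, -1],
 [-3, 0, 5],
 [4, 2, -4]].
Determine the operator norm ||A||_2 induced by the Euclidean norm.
||A||_2 ≈ 8.5085 (= sqrt(largest eigenvalue of A^T A))

||A||_2 = sigma_max(A) = sqrt(lambda_max(A^T A)). Form the symmetric matrix M = A^T A =
[[34, -1, -34],
 [-1, 13, -5],
 [-34, -5, 42]].
Its characteristic polynomial (trace, sum of principal 2x2 minors, determinant of M give the coefficients) is
  p(λ) = det(λ I - M) = λ^3 - 89λ^2 + 1234λ - 2304.
No integer candidate from the rational root theorem (±divisors of 2304) is a root, so the roots are irrational. The cubic discriminant is Δ = 2459808996 > 0, so there are three distinct real roots. p(2) = -184 and p(3) = 624 have opposite signs, so a root lies in (2, 3); Newton's method refines it to λ ≈ 2.2109. p(14) = 272 and p(15) = -444 have opposite signs, so a root lies in (14, 15); Newton's method refines it to λ ≈ 14.3951. p(72) = -1584 and p(73) = 2514 have opposite signs, so a root lies in (72, 73); Newton's method refines it to λ ≈ 72.394. Check (Vieta): the three roots sum to 89, matching tr M = 89.
So the eigenvalues of A^T A are ≈ 2.2109, 14.3951, 72.394 (all ≥ 0, as they must be for A^T A). The largest is λ_max ≈ 72.394, hence ||A||_2 = sqrt(λ_max) ≈ 8.5085.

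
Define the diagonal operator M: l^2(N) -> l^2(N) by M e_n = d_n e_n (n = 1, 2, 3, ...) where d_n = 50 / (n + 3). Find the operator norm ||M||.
||M|| = 25/2 (attained at n = 1)

For M diagonal, ||M|| = sup_n |d_n| = sup_n 50/(n + 3). This is positive and strictly decreasing in n, so the supremum is attained at n = 1: d_1 = 50/(1 + 3) = 25/2. Hence ||M|| = 25/2.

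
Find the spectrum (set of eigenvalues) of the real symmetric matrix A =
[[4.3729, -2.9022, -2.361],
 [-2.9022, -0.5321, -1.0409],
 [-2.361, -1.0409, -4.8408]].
sigma(A) ≈ {-6, -1, 6}

A is real symmetric, so its spectrum consists of real eigenvalues. Expanding the characteristic polynomial of the displayed matrix gives
  det(λ I - A) = p(λ) = λ^3 + (1)λ^2 + (-36)λ + (-36).
Solving p(λ) = 0 yields eigenvalues ≈ -6, -1, 6. (A is shown rounded to 4 decimals, so these recover the underlying integer eigenvalues to within that precision.)
Verification: the trace of A = -1 equals the sum of eigenvalues -1, and det(A) ≈ 36.0001 matches the eigenvalue product 36.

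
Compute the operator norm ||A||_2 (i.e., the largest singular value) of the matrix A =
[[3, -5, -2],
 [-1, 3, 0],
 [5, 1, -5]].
||A||_2 ≈ 8.2626 (= sqrt(largest eigenvalue of A^T A))

||A||_2 = sigma_max(A) = sqrt(lambda_max(A^T A)). Form the symmetric matrix M = A^T A =
[[35, -13, -31],
 [-13, 35, 5],
 [-31, 5, 29]].
Its characteristic polynomial (trace, sum of principal 2x2 minors, determinant of M give the coefficients) is
  p(λ) = det(λ I - M) = λ^3 - 99λ^2 + 2100λ - 144.
No integer candidate from the rational root theorem (±divisors of 144) is a root, so the roots are irrational. The cubic discriminant is Δ = 6157834704 > 0, so there are three distinct real roots. p(0) = -144 and p(1) = 1858 have opposite signs, so a root lies in (0, 1); Newton's method refines it to λ ≈ 0.0688. p(30) = 756 and p(31) = -392 have opposite signs, so a root lies in (30, 31); Newton's method refines it to λ ≈ 30.66. p(68) = -688 and p(69) = 1926 have opposite signs, so a root lies in (68, 69); Newton's method refines it to λ ≈ 68.2712. Check (Vieta): the three roots sum to 99, matching tr M = 99.
So the eigenvalues of A^T A are ≈ 0.0688, 30.66, 68.2712 (all ≥ 0, as they must be for A^T A). The largest is λ_max ≈ 68.2712, hence ||A||_2 = sqrt(λ_max) ≈ 8.2626.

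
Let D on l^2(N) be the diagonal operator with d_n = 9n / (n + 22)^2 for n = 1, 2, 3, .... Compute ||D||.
||D|| = 9/88 (attained at n = 22)

For D diagonal, ||D|| = sup_n |d_n|. Treat f(x) = 9x / (x + 22)^2 for real x > 0. By the quotient rule, f'(x) = 9(22 - x)/(x + 22)^3, which is positive for x < 22 and negative for x > 22. So f has a unique maximum at x = 22, and since 22 is a positive integer, the supremum over n ≥ 1 is attained at n = 22: d_22 = 9·22/(22 + 22)^2 = 9·22/1936 = 9/88. Hence ||D|| = 9/88.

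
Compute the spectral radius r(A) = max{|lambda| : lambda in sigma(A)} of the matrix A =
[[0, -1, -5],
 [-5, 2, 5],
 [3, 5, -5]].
r(A) ≈ 5.9233

The eigenvalues of A are the roots of its characteristic polynomial. With M = A (coefficients from the trace, the sum of principal 2x2 minors, and det A):
  p(λ) = det(λ I - M) = λ^3 + 3λ^2 - 25λ - 165.
No integer candidate from the rational root theorem (±divisors of 165) is a root, so the roots are irrational. The cubic discriminant is Δ = -426380 < 0, so there is one real root and a complex-conjugate pair. p(5) = -90 and p(6) = 9 have opposite signs, so a root lies in (5, 6); Newton's method refines it to λ ≈ 5.9233. Dividing out (λ - (5.9233)) leaves approximately λ^2 + 8.9233λ + 27.8559. For λ^2 + 8.9233λ + 27.8559 the discriminant is -31.7978. It is negative, so the remaining roots are the complex-conjugate pair λ ≈ -4.4617 ± 2.8195i. Their product equals the constant term, so |λ|^2 ≈ 27.8559 and |λ| ≈ 5.2779.
Thus the eigenvalues (to 4 decimals) are 5.9233 (modulus 5.9233); -4.4617 ± 2.8195i (modulus 5.2779). The spectral radius is the largest modulus: r(A) ≈ 5.9233. (Cross-check: r(A) ≤ ||A||_2 ≈ 10.0594; equality holds whenever A is normal, though it can also hold for some non-normal A.)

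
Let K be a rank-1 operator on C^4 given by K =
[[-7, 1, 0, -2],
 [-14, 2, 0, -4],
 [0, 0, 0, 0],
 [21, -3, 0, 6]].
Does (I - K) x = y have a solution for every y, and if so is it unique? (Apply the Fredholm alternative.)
(I - K) is singular (det(I - K) = 0, i.e. 1 ∈ sigma(K)). (I - K) x = y is solvable iff y ⊥ ker((I - K)^*) = span{(-7, 1, 0, -2)}, i.e. iff -7y_1 + y_2 - 2y_4 = 0. When solvable, the solutions are x = y + c·(1, 2, 0, -3), c arbitrary (ker(I - K) = span{(1, 2, 0, -3)}, dimension 1).

K has rank 1, so it is an outer product K = u v^T: every row of K is a multiple of one row vector. Reading off the entries, u = (1, 2, 0, -3) and v = (-7, 1, 0, -2) (row i of K equals u_i·v^T). A rank-one matrix u v^T satisfies K u = u (v·u) and kills the (3)-dimensional subspace v^⊥, so its characteristic polynomial is lambda^3 (lambda - v·u) with v·u = tr K = 1. Hence the eigenvalues of I - K are 1 (multiplicity 3) and 1 - (1) = 0, so det(I - K) = 0. (Direct check: I - K =
[[8, -1, 0, 2],
 [14, -1, 0, 4],
 [0, 0, 1, 0],
 [-21, 3, 0, -5]]
has determinant 0.) So 1 is an eigenvalue of K and (I - K) is not invertible. The finite-dimensional Fredholm alternative says: either (I - K) is invertible, or ker(I - K) ≠ {0} and then range(I - K) = ker((I - K)^*)^⊥, with dim ker(I - K) = dim ker((I - K)^*). We are in the second case, so we need both kernels. Kernel of I - K: (I - K) u = u - u (v·u) = u - u = 0, so ker(I - K) = span{u} = span{(1, 2, 0, -3)} (it is exactly 1-dimensional because rank(I - K) = 3). Kernel of the adjoint: K is real, so (I - K)^* = I - K^T = I - v u^T, and (I - v u^T) v = v - v (u·v) = 0; hence ker((I - K)^*) = span{v} = span{(-7, 1, 0, -2)}. Therefore (I - K) x = y is solvable iff <y, v> = 0, i.e. iff -7y_1 + y_2 - 2y_4 = 0. When this holds, K y = u (v·y) = 0, so (I - K) y = y and x = y is a particular solution; the full solution set is the line x = y + c·u = y + c·(1, 2, 0, -3), c ∈ C.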